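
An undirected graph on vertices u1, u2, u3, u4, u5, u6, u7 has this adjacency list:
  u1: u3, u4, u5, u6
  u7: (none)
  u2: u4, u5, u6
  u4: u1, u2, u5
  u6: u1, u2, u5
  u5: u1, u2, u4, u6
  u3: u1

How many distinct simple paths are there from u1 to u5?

7

u1–u4–u2–u5
u1–u4–u2–u6–u5
u1–u4–u5
u1–u5
u1–u6–u2–u4–u5
u1–u6–u2–u5
u1–u6–u5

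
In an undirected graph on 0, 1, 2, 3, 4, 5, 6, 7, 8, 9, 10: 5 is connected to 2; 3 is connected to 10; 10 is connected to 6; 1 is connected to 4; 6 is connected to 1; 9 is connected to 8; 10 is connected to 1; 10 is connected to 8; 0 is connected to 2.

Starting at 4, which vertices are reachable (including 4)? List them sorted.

1, 3, 4, 6, 8, 9, 10

Start at 4.
Its neighbours: 1.
Then their neighbours: 6, 10.
Then next layer: 3, 8.
Then next layer: 9.
Nothing further is reachable.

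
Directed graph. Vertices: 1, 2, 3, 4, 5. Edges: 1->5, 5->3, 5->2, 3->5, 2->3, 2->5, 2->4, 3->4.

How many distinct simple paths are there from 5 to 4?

5→2→3→4
5→2→4
5→3→4

3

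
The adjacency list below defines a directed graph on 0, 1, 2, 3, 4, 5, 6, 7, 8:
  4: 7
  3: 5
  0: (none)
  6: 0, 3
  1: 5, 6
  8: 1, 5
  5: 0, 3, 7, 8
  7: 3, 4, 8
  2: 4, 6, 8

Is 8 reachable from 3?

Yes

Explore from 3.
Distance 1: reach 5.
Distance 2: reach 0, 7, 8.
Found 8.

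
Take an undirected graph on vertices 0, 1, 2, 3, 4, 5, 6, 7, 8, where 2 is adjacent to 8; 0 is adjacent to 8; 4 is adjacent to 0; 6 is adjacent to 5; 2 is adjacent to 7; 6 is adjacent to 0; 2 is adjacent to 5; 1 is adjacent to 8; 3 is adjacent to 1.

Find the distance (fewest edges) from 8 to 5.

2

Distance 0: 8.
Distance 1: 0, 1, 2.
Distance 2: 3, 4, 5, 6, 7 — contains 5.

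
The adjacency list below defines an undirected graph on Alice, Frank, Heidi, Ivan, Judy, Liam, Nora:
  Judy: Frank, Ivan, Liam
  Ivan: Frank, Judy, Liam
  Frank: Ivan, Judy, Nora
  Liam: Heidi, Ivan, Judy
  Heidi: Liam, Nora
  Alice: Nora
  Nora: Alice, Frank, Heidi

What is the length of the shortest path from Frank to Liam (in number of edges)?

2

Distance 0: Frank.
Distance 1: Ivan, Judy, Nora.
Distance 2: Alice, Heidi, Liam — contains Liam.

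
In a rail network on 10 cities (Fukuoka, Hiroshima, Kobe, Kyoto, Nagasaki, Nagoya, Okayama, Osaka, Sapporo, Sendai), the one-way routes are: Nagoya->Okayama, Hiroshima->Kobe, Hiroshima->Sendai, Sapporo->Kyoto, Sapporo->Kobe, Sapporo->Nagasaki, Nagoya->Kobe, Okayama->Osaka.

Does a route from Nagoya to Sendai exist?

Explore from Nagoya.
Distance 1: reach Kobe, Okayama.
Distance 2: reach Osaka.
The search from Nagoya is exhausted; no directed path reaches Sendai.

No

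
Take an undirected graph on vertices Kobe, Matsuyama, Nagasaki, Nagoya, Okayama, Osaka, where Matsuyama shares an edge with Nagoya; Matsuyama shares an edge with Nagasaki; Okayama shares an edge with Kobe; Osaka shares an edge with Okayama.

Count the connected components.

From Kobe: component {Kobe, Okayama, Osaka}.
From Matsuyama: component {Matsuyama, Nagasaki, Nagoya}.
That's 2 components.

2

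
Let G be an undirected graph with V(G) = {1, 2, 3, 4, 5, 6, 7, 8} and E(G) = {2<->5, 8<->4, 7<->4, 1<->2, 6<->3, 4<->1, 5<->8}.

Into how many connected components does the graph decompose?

2

From 1: component {1, 2, 4, 5, 7, 8}.
From 3: component {3, 6}.
That's 2 components.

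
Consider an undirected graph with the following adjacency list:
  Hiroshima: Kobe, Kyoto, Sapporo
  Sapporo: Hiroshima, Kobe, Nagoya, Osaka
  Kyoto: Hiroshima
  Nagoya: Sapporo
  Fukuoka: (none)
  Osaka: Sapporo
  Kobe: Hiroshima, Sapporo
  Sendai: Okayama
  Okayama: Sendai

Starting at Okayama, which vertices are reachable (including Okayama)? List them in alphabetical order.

Okayama, Sendai

Start at Okayama.
Its neighbours: Sendai.
Nothing further is reachable.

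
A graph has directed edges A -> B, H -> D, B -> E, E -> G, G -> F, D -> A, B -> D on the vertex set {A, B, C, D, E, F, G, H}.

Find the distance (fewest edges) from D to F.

5

Distance 0: D.
Distance 1: A.
Distance 2: B.
Distance 3: E.
Distance 4: G.
Distance 5: F — contains F.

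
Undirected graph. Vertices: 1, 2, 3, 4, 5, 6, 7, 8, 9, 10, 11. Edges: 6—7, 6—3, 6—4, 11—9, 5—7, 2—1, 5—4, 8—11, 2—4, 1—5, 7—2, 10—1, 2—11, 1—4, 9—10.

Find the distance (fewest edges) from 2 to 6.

2

Distance 0: 2.
Distance 1: 1, 4, 7, 11.
Distance 2: 5, 6, 8, 9, 10 — contains 6.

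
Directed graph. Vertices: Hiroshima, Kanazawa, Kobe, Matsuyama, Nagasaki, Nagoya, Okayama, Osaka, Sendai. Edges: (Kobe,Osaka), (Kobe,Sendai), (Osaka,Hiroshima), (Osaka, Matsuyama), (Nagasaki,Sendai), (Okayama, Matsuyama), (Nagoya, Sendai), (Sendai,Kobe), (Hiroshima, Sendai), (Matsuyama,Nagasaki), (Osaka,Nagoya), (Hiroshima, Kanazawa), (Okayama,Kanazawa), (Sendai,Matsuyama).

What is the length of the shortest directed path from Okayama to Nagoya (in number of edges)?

6

Distance 0: Okayama.
Distance 1: Kanazawa, Matsuyama.
Distance 2: Nagasaki.
Distance 3: Sendai.
Distance 4: Kobe.
Distance 5: Osaka.
Distance 6: Hiroshima, Nagoya — contains Nagoya.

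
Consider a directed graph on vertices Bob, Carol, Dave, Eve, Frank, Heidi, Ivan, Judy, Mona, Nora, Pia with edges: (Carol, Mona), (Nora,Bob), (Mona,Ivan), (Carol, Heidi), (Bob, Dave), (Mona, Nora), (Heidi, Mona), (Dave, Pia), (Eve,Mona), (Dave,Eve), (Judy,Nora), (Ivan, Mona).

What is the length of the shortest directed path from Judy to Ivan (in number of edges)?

Distance 0: Judy.
Distance 1: Nora.
Distance 2: Bob.
Distance 3: Dave.
Distance 4: Eve, Pia.
Distance 5: Mona.
Distance 6: Ivan — contains Ivan.

6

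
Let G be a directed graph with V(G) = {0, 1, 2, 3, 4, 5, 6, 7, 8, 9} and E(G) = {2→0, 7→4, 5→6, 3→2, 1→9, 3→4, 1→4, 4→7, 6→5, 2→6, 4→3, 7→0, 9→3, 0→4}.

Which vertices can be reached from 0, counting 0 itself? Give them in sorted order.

Start at 0.
Its neighbours: 4.
Then their neighbours: 3, 7.
Then next layer: 2.
Then next layer: 6.
Then next layer: 5.
Nothing further is reachable.

0, 2, 3, 4, 5, 6, 7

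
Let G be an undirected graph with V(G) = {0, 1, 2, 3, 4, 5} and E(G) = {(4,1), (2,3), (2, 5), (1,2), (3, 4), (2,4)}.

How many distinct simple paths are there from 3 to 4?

3

3–2–1–4
3–2–4
3–4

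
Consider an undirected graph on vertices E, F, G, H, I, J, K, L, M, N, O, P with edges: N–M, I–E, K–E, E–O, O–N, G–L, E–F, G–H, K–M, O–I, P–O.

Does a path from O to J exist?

No

Explore from O.
Distance 1: reach E, I, N, P.
Distance 2: reach F, K, M.
The search is exhausted without reaching J; it lies in a different component.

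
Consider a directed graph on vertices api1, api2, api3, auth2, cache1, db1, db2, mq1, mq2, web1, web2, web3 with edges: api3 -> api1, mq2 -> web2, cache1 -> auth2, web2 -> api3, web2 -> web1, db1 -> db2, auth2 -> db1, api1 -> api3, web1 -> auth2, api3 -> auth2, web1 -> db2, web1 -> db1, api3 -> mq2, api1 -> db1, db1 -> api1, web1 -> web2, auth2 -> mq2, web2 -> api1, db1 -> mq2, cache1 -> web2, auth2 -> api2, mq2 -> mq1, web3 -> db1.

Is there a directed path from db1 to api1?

Explore from db1.
Distance 1: reach api1, db2, mq2.
Found api1.

Yes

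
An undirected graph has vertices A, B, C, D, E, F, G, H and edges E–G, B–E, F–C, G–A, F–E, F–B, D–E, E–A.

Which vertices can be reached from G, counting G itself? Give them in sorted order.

A, B, C, D, E, F, G

Start at G.
Its neighbours: A, E.
Then their neighbours: B, D, F.
Then next layer: C.
Nothing further is reachable.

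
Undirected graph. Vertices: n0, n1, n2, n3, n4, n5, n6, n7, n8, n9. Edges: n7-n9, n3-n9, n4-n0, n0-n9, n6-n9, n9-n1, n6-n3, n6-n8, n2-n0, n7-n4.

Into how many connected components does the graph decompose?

2

From n0: component {n0, n1, n2, n3, n4, n6, n7, n8, n9}.
From n5: component {n5}.
That's 2 components.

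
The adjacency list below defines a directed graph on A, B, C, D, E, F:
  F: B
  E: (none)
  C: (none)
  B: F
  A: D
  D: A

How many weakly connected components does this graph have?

4

From A: component {A, D}.
From B: component {B, F}.
From C: component {C}.
From E: component {E}.
That's 4 components.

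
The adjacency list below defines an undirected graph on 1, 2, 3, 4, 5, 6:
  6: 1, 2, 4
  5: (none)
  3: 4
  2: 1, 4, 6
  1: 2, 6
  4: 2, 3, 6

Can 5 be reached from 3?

No

Explore from 3.
Distance 1: reach 4.
Distance 2: reach 2, 6.
Distance 3: reach 1.
The search is exhausted without reaching 5; it lies in a different component.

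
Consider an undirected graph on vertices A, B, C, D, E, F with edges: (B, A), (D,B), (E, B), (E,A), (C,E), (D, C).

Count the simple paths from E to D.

3

E–A–B–D
E–B–D
E–C–D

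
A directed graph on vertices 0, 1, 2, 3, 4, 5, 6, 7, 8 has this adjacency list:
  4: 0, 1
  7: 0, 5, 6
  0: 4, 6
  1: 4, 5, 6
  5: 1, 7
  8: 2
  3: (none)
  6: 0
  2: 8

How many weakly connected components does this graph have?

From 0: component {0, 1, 4, 5, 6, 7}.
From 2: component {2, 8}.
From 3: component {3}.
That's 3 components.

3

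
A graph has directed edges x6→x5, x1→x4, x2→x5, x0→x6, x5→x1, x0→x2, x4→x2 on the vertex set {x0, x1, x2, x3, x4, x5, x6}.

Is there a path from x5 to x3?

No

Explore from x5.
Distance 1: reach x1.
Distance 2: reach x4.
Distance 3: reach x2.
The search from x5 is exhausted; no directed path reaches x3.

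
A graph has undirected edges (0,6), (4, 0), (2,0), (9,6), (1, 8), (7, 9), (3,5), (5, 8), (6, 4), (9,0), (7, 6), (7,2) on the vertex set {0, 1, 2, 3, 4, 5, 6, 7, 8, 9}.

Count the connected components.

From 0: component {0, 2, 4, 6, 7, 9}.
From 1: component {1, 3, 5, 8}.
That's 2 components.

2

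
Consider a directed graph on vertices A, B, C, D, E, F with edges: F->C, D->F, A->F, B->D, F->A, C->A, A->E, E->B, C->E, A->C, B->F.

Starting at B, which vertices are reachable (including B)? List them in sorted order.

Start at B.
Its neighbours: D, F.
Then their neighbours: A, C.
Then next layer: E.
Every vertex is now reached.

A, B, C, D, E, F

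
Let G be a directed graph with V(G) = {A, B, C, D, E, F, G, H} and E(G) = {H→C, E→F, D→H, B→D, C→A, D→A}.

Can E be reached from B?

No

Explore from B.
Distance 1: reach D.
Distance 2: reach A, H.
Distance 3: reach C.
The search from B is exhausted; no directed path reaches E.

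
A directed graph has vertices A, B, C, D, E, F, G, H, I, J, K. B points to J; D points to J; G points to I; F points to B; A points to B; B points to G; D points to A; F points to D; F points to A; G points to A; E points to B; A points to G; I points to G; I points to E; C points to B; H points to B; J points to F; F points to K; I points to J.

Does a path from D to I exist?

Explore from D.
Distance 1: reach A, J.
Distance 2: reach B, F, G.
Distance 3: reach I, K.
Found I.

Yes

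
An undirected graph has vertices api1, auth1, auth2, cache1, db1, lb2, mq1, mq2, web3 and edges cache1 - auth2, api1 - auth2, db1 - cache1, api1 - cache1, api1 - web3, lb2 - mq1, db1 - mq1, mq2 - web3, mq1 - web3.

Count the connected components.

2

From api1: component {api1, auth2, cache1, db1, lb2, mq1, mq2, web3}.
From auth1: component {auth1}.
That's 2 components.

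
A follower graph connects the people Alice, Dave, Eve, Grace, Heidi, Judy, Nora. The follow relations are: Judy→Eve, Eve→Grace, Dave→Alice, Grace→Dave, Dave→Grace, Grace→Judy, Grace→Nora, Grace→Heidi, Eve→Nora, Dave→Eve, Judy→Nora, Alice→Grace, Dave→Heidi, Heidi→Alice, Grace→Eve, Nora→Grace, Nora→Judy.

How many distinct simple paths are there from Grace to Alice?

3

Grace→Dave→Alice
Grace→Dave→Heidi→Alice
Grace→Heidi→Alice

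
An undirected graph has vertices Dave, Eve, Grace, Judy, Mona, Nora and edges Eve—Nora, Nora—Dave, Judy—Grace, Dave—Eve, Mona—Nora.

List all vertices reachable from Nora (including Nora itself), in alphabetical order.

Start at Nora.
Its neighbours: Dave, Eve, Mona.
Nothing further is reachable.

Dave, Eve, Mona, Nora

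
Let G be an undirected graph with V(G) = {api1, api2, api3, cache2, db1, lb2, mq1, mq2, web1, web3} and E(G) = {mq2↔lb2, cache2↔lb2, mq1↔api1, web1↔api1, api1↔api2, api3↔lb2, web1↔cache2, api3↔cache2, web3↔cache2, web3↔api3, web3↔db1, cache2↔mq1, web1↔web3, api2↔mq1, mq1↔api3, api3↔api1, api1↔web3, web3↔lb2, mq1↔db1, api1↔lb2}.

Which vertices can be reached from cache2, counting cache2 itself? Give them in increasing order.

api1, api2, api3, cache2, db1, lb2, mq1, mq2, web1, web3

Start at cache2.
Its neighbours: api3, lb2, mq1, web1, web3.
Then their neighbours: api1, api2, db1, mq2.
Every vertex is now reached.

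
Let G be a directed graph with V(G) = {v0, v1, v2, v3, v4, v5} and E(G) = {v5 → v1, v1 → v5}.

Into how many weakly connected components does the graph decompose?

5

From v0: component {v0}.
From v1: component {v1, v5}.
From v2: component {v2}.
From v3: component {v3}.
From v4: component {v4}.
That's 5 components.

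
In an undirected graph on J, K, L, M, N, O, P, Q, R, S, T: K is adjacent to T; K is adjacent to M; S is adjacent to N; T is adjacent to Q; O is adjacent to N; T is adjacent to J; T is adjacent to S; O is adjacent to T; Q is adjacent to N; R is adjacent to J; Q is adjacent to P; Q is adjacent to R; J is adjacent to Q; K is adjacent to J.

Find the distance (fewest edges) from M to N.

4

Distance 0: M.
Distance 1: K.
Distance 2: J, T.
Distance 3: O, Q, R, S.
Distance 4: N, P — contains N.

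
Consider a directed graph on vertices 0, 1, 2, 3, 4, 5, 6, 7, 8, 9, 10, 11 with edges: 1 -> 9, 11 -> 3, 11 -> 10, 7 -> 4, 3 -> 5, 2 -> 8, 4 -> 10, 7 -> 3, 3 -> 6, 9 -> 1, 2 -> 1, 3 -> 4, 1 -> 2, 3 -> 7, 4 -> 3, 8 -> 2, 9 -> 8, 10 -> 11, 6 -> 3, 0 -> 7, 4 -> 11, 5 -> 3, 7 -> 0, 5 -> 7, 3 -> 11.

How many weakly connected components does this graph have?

From 0: component {0, 3, 4, 5, 6, 7, 10, 11}.
From 1: component {1, 2, 8, 9}.
That's 2 components.

2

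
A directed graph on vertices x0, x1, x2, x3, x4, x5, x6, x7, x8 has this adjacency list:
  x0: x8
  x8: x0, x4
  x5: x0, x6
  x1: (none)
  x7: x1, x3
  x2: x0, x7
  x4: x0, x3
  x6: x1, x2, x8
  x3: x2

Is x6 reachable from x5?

Explore from x5.
Distance 1: reach x0, x6.
Found x6.

Yes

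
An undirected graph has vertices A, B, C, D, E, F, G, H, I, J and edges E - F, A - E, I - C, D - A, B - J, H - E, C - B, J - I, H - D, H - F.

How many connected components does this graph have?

3

From A: component {A, D, E, F, H}.
From B: component {B, C, I, J}.
From G: component {G}.
That's 3 components.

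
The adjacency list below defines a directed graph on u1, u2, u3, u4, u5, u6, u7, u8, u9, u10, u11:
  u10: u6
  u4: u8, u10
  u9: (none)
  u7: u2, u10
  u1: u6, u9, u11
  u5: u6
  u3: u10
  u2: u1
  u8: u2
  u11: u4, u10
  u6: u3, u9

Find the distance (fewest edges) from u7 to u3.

Distance 0: u7.
Distance 1: u2, u10.
Distance 2: u1, u6.
Distance 3: u3, u9, u11 — contains u3.

3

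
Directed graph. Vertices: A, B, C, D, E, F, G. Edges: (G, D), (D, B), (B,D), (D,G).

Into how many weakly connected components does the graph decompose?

From A: component {A}.
From B: component {B, D, G}.
From C: component {C}.
From E: component {E}.
From F: component {F}.
That's 5 components.

5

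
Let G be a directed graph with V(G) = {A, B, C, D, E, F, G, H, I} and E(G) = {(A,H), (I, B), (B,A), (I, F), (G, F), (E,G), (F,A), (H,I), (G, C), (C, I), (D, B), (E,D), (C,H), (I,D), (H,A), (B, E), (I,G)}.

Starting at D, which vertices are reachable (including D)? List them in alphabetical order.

A, B, C, D, E, F, G, H, I

Start at D.
Its neighbours: B.
Then their neighbours: A, E.
Then next layer: G, H.
Then next layer: C, F, I.
Every vertex is now reached.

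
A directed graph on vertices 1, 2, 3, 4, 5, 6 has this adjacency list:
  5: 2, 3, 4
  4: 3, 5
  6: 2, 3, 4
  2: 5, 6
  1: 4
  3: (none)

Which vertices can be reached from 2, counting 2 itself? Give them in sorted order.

2, 3, 4, 5, 6

Start at 2.
Its neighbours: 5, 6.
Then their neighbours: 3, 4.
Nothing further is reachable.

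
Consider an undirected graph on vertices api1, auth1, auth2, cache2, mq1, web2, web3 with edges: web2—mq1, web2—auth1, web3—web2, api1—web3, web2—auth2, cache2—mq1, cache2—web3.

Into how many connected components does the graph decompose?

From api1: component {api1, auth1, auth2, cache2, mq1, web2, web3}.
That's 1 component.

1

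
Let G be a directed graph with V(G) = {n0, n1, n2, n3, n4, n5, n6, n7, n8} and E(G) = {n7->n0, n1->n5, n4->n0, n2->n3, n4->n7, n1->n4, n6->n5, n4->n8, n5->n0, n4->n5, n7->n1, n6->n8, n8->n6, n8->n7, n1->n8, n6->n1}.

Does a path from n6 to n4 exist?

Explore from n6.
Distance 1: reach n1, n5, n8.
Distance 2: reach n0, n4, n7.
Found n4.

Yes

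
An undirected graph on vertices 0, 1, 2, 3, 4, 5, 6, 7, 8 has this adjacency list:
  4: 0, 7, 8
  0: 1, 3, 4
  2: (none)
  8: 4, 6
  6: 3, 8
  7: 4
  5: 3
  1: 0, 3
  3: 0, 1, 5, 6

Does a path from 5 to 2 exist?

Explore from 5.
Distance 1: reach 3.
Distance 2: reach 0, 1, 6.
Distance 3: reach 4, 8.
Distance 4: reach 7.
The search is exhausted without reaching 2; it lies in a different component.

No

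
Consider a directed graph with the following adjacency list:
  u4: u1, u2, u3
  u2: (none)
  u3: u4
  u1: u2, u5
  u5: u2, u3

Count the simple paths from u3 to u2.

3

u3→u4→u1→u2
u3→u4→u1→u5→u2
u3→u4→u2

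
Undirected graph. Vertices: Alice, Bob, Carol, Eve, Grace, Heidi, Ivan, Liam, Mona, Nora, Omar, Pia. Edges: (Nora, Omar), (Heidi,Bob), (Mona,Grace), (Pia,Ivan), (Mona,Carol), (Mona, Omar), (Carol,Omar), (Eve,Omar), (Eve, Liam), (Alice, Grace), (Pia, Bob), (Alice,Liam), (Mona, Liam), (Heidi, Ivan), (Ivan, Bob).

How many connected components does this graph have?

From Alice: component {Alice, Carol, Eve, Grace, Liam, Mona, Nora, Omar}.
From Bob: component {Bob, Heidi, Ivan, Pia}.
That's 2 components.

2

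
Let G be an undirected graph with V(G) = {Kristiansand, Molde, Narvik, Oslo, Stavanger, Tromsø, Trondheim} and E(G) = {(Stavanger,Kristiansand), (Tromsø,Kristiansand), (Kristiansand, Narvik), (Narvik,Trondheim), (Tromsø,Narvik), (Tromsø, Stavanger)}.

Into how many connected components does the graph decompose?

3

From Kristiansand: component {Kristiansand, Narvik, Stavanger, Tromsø, Trondheim}.
From Molde: component {Molde}.
From Oslo: component {Oslo}.
That's 3 components.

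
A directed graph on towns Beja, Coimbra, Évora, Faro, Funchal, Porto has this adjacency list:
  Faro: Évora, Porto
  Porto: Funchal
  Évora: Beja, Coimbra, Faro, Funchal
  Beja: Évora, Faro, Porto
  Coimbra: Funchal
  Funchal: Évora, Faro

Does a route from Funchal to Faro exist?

Explore from Funchal.
Distance 1: reach Évora, Faro.
Found Faro.

Yes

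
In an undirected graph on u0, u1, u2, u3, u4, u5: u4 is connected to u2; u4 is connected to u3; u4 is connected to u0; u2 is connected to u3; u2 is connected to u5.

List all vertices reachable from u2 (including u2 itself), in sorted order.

u0, u2, u3, u4, u5

Start at u2.
Its neighbours: u3, u4, u5.
Then their neighbours: u0.
Nothing further is reachable.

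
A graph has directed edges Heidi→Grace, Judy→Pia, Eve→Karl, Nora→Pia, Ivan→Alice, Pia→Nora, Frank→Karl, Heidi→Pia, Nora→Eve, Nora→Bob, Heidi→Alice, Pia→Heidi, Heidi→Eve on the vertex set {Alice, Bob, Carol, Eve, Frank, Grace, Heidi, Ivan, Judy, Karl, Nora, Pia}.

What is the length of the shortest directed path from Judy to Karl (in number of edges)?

4

Distance 0: Judy.
Distance 1: Pia.
Distance 2: Heidi, Nora.
Distance 3: Alice, Bob, Eve, Grace.
Distance 4: Karl — contains Karl.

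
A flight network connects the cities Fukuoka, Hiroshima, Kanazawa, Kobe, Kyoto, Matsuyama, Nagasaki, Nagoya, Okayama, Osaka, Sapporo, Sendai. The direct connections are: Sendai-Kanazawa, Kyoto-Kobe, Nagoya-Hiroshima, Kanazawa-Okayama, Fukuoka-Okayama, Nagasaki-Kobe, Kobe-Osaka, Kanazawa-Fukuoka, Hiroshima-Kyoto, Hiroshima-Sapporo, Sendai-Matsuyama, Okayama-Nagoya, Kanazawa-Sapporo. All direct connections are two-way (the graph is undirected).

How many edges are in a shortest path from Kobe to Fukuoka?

5

Distance 0: Kobe.
Distance 1: Kyoto, Nagasaki, Osaka.
Distance 2: Hiroshima.
Distance 3: Nagoya, Sapporo.
Distance 4: Kanazawa, Okayama.
Distance 5: Fukuoka, Sendai — contains Fukuoka.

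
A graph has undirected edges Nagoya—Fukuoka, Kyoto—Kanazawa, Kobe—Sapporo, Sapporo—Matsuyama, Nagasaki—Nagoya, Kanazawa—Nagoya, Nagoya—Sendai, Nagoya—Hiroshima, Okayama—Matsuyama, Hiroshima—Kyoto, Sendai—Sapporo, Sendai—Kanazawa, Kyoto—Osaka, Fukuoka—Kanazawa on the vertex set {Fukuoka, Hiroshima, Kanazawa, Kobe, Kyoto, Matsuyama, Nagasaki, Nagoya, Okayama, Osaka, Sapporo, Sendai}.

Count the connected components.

From Fukuoka: component {Fukuoka, Hiroshima, Kanazawa, Kobe, Kyoto, Matsuyama, Nagasaki, Nagoya, Okayama, Osaka, Sapporo, Sendai}.
That's 1 component.

1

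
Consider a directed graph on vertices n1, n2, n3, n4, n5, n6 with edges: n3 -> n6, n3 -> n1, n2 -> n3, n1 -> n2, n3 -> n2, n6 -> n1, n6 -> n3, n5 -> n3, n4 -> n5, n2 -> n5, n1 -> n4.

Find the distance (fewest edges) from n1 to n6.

3

Distance 0: n1.
Distance 1: n2, n4.
Distance 2: n3, n5.
Distance 3: n6 — contains n6.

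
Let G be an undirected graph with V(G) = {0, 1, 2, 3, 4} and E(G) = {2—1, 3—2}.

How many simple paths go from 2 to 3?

2–3

1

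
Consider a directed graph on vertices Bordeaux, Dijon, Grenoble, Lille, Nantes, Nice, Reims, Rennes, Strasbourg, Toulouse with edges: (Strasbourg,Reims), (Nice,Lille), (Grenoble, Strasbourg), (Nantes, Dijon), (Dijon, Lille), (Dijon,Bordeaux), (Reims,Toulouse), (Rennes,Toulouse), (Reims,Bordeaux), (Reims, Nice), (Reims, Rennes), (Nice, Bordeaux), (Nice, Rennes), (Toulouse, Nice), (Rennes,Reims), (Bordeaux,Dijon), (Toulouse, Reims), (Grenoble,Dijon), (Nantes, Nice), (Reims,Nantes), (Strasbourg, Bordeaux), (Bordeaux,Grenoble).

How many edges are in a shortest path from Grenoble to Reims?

Distance 0: Grenoble.
Distance 1: Dijon, Strasbourg.
Distance 2: Bordeaux, Lille, Reims — contains Reims.

2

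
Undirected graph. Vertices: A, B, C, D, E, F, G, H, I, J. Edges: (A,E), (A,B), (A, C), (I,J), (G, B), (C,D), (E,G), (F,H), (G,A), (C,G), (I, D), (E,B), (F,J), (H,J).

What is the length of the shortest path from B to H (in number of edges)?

Distance 0: B.
Distance 1: A, E, G.
Distance 2: C.
Distance 3: D.
Distance 4: I.
Distance 5: J.
Distance 6: F, H — contains H.

6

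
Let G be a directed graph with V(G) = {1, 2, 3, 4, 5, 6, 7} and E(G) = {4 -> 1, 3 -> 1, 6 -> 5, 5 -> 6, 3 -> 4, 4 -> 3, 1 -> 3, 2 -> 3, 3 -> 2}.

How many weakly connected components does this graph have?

From 1: component {1, 2, 3, 4}.
From 5: component {5, 6}.
From 7: component {7}.
That's 3 components.

3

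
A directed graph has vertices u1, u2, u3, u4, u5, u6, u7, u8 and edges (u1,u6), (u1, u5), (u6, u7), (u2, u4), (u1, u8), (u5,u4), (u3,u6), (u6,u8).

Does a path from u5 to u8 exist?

Explore from u5.
Distance 1: reach u4.
The search from u5 is exhausted; no directed path reaches u8.

No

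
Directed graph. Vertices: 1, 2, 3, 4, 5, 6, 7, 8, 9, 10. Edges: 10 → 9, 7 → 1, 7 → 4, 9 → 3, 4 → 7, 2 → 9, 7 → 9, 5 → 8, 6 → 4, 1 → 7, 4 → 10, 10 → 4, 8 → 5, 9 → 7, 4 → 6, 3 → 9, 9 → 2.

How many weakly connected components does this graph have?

2

From 1: component {1, 2, 3, 4, 6, 7, 9, 10}.
From 5: component {5, 8}.
That's 2 components.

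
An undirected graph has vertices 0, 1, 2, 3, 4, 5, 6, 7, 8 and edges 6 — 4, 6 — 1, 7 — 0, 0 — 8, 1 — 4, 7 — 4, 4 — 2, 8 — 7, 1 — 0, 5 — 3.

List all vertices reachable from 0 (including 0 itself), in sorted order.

Start at 0.
Its neighbours: 1, 7, 8.
Then their neighbours: 4, 6.
Then next layer: 2.
Nothing further is reachable.

0, 1, 2, 4, 6, 7, 8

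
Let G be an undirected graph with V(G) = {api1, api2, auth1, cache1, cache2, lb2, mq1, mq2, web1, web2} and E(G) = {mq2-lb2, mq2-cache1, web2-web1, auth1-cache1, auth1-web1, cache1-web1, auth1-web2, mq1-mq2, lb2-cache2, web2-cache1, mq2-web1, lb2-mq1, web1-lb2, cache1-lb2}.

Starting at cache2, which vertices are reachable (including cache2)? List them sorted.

auth1, cache1, cache2, lb2, mq1, mq2, web1, web2

Start at cache2.
Its neighbours: lb2.
Then their neighbours: cache1, mq1, mq2, web1.
Then next layer: auth1, web2.
Nothing further is reachable.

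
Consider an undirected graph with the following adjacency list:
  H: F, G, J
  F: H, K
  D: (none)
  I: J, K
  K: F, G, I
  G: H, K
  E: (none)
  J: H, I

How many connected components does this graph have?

From D: component {D}.
From E: component {E}.
From F: component {F, G, H, I, J, K}.
That's 3 components.

3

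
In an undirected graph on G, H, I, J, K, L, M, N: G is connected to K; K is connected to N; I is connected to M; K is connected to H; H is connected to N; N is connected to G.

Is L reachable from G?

Explore from G.
Distance 1: reach K, N.
Distance 2: reach H.
The search is exhausted without reaching L; it lies in a different component.

No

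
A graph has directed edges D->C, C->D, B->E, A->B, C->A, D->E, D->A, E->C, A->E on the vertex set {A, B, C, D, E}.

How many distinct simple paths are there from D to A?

3

D→A
D→C→A
D→E→C→A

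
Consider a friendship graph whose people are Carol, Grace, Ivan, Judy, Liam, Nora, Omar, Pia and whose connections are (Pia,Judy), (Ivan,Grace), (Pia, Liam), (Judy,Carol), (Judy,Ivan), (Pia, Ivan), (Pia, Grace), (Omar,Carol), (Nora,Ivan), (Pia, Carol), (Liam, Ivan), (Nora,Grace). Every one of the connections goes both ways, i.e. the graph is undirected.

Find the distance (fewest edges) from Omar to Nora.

Distance 0: Omar.
Distance 1: Carol.
Distance 2: Judy, Pia.
Distance 3: Grace, Ivan, Liam.
Distance 4: Nora — contains Nora.

4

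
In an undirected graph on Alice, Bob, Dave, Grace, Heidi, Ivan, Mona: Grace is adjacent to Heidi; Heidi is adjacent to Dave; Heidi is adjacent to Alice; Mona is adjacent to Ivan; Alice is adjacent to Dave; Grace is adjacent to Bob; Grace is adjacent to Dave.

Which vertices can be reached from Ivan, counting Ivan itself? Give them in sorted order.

Ivan, Mona

Start at Ivan.
Its neighbours: Mona.
Nothing further is reachable.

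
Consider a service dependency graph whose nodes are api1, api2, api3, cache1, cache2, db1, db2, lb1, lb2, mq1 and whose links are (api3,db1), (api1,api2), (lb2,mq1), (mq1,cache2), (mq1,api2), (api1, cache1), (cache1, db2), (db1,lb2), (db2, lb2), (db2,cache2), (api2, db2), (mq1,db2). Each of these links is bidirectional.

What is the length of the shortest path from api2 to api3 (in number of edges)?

4

Distance 0: api2.
Distance 1: api1, db2, mq1.
Distance 2: cache1, cache2, lb2.
Distance 3: db1.
Distance 4: api3 — contains api3.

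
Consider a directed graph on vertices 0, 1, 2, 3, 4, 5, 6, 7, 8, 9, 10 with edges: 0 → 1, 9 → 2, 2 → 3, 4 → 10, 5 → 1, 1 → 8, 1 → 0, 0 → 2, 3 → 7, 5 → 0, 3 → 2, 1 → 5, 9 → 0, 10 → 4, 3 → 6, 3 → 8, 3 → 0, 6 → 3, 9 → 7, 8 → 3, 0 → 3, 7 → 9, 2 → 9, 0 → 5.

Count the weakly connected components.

From 0: component {0, 1, 2, 3, 5, 6, 7, 8, 9}.
From 4: component {4, 10}.
That's 2 components.

2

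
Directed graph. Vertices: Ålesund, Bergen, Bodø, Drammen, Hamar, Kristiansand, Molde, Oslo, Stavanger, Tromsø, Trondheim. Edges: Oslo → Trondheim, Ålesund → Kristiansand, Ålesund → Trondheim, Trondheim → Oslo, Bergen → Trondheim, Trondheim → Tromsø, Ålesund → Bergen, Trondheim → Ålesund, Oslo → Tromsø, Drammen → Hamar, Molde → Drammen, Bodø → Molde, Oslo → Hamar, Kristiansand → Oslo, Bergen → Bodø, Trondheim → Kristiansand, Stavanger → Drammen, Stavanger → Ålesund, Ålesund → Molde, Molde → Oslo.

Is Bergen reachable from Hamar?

No

Hamar has no outgoing edges, so nothing is reachable from it.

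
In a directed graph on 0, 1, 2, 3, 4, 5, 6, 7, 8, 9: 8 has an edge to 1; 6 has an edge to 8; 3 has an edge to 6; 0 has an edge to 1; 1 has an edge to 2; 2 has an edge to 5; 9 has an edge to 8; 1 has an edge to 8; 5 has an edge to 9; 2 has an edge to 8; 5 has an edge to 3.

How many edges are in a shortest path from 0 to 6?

Distance 0: 0.
Distance 1: 1.
Distance 2: 2, 8.
Distance 3: 5.
Distance 4: 3, 9.
Distance 5: 6 — contains 6.

5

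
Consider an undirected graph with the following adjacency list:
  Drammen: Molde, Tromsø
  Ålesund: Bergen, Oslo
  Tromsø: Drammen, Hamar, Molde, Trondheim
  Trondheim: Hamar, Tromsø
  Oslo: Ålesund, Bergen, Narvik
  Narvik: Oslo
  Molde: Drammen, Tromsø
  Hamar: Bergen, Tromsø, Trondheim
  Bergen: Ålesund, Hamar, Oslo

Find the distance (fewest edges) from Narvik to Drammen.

5

Distance 0: Narvik.
Distance 1: Oslo.
Distance 2: Ålesund, Bergen.
Distance 3: Hamar.
Distance 4: Tromsø, Trondheim.
Distance 5: Drammen, Molde — contains Drammen.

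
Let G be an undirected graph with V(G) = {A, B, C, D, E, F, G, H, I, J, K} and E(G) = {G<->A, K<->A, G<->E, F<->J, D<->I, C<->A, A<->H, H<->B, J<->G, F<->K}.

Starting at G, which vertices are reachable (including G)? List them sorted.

A, B, C, E, F, G, H, J, K

Start at G.
Its neighbours: A, E, J.
Then their neighbours: C, F, H, K.
Then next layer: B.
Nothing further is reachable.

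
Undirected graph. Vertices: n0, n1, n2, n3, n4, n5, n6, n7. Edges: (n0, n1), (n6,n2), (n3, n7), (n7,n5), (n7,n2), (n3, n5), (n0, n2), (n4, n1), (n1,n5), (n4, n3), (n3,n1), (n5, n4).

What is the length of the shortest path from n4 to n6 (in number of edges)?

Distance 0: n4.
Distance 1: n1, n3, n5.
Distance 2: n0, n7.
Distance 3: n2.
Distance 4: n6 — contains n6.

4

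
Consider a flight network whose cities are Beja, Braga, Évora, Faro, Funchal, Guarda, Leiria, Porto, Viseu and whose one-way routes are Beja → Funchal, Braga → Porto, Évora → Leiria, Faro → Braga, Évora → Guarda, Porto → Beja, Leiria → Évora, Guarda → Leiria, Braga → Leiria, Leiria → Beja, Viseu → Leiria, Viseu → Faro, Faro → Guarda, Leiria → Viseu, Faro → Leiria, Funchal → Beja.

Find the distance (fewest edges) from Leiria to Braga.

Distance 0: Leiria.
Distance 1: Beja, Évora, Viseu.
Distance 2: Faro, Funchal, Guarda.
Distance 3: Braga — contains Braga.

3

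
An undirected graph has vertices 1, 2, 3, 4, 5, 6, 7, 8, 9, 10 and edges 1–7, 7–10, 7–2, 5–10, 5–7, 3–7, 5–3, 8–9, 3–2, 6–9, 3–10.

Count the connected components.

From 1: component {1, 2, 3, 5, 7, 10}.
From 4: component {4}.
From 6: component {6, 8, 9}.
That's 3 components.

3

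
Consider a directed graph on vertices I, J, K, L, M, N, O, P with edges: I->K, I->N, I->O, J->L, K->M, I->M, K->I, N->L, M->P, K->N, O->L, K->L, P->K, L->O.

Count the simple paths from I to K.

2

I→K
I→M→P→K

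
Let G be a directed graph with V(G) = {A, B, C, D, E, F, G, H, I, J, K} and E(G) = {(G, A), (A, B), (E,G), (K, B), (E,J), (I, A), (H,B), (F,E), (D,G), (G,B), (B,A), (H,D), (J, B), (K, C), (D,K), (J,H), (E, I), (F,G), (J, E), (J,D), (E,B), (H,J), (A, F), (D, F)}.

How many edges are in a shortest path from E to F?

Distance 0: E.
Distance 1: B, G, I, J.
Distance 2: A, D, H.
Distance 3: F, K — contains F.

3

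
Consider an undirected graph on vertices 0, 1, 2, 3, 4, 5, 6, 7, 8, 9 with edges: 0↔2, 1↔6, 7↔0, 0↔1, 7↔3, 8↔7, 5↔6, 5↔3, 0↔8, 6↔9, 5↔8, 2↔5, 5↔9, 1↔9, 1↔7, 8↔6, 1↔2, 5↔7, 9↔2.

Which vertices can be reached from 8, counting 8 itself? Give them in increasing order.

0, 1, 2, 3, 5, 6, 7, 8, 9

Start at 8.
Its neighbours: 0, 5, 6, 7.
Then their neighbours: 1, 2, 3, 9.
Nothing further is reachable.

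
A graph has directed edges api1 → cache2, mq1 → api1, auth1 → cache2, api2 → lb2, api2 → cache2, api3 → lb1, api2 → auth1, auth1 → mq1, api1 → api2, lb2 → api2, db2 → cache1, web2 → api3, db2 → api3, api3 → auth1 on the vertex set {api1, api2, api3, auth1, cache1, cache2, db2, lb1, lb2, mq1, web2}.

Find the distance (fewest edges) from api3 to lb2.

Distance 0: api3.
Distance 1: auth1, lb1.
Distance 2: cache2, mq1.
Distance 3: api1.
Distance 4: api2.
Distance 5: lb2 — contains lb2.

5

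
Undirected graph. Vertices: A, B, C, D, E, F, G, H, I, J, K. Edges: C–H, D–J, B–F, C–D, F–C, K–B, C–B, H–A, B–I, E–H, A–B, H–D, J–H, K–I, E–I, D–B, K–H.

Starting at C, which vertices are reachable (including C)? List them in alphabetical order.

A, B, C, D, E, F, H, I, J, K

Start at C.
Its neighbours: B, D, F, H.
Then their neighbours: A, E, I, J, K.
Nothing further is reachable.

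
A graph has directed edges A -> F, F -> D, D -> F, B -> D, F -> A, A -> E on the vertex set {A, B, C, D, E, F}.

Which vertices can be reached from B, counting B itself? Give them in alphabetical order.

Start at B.
Its neighbours: D.
Then their neighbours: F.
Then next layer: A.
Then next layer: E.
Nothing further is reachable.

A, B, D, E, F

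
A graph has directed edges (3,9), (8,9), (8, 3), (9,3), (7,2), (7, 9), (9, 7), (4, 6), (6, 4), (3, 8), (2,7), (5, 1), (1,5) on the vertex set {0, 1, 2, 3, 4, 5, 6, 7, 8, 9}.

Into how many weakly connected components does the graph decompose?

4

From 0: component {0}.
From 1: component {1, 5}.
From 2: component {2, 3, 7, 8, 9}.
From 4: component {4, 6}.
That's 4 components.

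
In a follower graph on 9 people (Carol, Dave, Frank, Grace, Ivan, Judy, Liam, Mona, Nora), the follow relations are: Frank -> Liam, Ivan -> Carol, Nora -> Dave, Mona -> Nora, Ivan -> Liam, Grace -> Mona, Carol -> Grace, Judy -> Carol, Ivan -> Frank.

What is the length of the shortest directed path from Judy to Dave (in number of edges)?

Distance 0: Judy.
Distance 1: Carol.
Distance 2: Grace.
Distance 3: Mona.
Distance 4: Nora.
Distance 5: Dave — contains Dave.

5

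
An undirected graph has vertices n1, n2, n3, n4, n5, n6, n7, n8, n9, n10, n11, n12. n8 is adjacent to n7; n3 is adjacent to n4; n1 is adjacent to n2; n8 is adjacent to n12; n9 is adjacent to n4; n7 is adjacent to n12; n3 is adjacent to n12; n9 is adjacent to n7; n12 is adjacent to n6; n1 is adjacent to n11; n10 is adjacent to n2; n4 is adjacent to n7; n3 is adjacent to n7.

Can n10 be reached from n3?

Explore from n3.
Distance 1: reach n4, n7, n12.
Distance 2: reach n6, n8, n9.
The search is exhausted without reaching n10; it lies in a different component.

No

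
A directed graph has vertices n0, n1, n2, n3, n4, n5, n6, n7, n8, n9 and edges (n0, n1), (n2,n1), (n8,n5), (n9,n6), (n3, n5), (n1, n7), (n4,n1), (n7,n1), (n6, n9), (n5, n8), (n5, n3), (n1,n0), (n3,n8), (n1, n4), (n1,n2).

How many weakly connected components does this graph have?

3

From n0: component {n0, n1, n2, n4, n7}.
From n3: component {n3, n5, n8}.
From n6: component {n6, n9}.
That's 3 components.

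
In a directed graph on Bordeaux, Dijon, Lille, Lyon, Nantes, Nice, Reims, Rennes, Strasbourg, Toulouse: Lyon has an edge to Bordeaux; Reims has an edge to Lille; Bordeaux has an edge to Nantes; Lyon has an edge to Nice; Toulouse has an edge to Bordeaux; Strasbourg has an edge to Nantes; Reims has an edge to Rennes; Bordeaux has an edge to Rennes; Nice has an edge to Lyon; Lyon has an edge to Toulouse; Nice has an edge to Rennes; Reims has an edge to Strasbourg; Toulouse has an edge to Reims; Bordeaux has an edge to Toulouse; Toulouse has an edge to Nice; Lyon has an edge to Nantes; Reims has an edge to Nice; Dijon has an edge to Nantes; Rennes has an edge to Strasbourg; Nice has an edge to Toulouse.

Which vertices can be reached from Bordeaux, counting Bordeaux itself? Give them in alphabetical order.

Start at Bordeaux.
Its neighbours: Nantes, Rennes, Toulouse.
Then their neighbours: Nice, Reims, Strasbourg.
Then next layer: Lille, Lyon.
Nothing further is reachable.

Bordeaux, Lille, Lyon, Nantes, Nice, Reims, Rennes, Strasbourg, Toulouse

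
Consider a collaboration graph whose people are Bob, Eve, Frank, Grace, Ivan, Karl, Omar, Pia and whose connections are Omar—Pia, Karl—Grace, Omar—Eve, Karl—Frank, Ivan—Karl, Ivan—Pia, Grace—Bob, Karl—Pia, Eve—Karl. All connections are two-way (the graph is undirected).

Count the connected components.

1

From Bob: component {Bob, Eve, Frank, Grace, Ivan, Karl, Omar, Pia}.
That's 1 component.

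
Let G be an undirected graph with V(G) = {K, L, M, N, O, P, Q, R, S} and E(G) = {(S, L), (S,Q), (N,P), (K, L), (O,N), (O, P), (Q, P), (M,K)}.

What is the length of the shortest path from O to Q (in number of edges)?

Distance 0: O.
Distance 1: N, P.
Distance 2: Q — contains Q.

2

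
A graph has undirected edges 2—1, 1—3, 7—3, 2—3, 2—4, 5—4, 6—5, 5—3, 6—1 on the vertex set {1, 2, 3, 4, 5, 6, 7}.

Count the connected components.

1

From 1: component {1, 2, 3, 4, 5, 6, 7}.
That's 1 component.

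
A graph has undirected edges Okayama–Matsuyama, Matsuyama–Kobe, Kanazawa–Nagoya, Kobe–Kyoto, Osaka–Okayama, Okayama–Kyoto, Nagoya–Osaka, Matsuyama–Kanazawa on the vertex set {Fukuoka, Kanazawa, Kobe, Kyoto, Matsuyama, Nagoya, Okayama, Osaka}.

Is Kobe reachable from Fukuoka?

No

Fukuoka has no edges, so nothing is reachable from it.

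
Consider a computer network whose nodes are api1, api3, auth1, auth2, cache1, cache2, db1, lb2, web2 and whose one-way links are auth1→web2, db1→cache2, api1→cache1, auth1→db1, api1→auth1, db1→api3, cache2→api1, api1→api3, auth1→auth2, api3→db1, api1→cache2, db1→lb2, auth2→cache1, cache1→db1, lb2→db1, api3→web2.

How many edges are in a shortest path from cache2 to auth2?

Distance 0: cache2.
Distance 1: api1.
Distance 2: api3, auth1, cache1.
Distance 3: auth2, db1, web2 — contains auth2.

3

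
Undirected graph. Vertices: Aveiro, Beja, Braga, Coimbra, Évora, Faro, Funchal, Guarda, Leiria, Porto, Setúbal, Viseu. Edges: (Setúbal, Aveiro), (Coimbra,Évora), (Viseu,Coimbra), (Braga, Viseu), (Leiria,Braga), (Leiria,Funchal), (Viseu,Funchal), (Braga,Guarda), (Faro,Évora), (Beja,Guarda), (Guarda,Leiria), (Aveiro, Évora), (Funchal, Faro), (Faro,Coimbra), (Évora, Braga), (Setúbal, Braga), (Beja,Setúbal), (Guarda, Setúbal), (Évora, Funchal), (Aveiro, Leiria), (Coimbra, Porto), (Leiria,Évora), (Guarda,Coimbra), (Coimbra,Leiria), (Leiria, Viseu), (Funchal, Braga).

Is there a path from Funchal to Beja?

Explore from Funchal.
Distance 1: reach Braga, Évora, Faro, Leiria, Viseu.
Distance 2: reach Aveiro, Coimbra, Guarda, Setúbal.
Distance 3: reach Beja, Porto.
Found Beja.

Yes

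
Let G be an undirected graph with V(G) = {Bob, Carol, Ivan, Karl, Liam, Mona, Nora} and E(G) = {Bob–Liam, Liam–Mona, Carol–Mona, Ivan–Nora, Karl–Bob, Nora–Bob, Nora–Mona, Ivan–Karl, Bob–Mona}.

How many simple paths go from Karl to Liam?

Karl–Bob–Liam
Karl–Bob–Mona–Liam
Karl–Bob–Nora–Mona–Liam
Karl–Ivan–Nora–Bob–Liam
Karl–Ivan–Nora–Bob–Mona–Liam
Karl–Ivan–Nora–Mona–Bob–Liam
Karl–Ivan–Nora–Mona–Liam

7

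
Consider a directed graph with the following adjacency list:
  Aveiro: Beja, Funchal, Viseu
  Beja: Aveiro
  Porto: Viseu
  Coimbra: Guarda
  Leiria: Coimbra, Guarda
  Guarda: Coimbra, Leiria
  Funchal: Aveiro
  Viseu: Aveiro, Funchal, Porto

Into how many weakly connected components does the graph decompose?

From Aveiro: component {Aveiro, Beja, Funchal, Porto, Viseu}.
From Coimbra: component {Coimbra, Guarda, Leiria}.
That's 2 components.

2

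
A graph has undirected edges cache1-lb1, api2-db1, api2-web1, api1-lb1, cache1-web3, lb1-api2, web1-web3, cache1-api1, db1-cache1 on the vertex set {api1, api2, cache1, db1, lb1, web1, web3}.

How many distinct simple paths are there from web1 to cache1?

4

web1–api2–db1–cache1
web1–api2–lb1–api1–cache1
web1–api2–lb1–cache1
web1–web3–cache1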